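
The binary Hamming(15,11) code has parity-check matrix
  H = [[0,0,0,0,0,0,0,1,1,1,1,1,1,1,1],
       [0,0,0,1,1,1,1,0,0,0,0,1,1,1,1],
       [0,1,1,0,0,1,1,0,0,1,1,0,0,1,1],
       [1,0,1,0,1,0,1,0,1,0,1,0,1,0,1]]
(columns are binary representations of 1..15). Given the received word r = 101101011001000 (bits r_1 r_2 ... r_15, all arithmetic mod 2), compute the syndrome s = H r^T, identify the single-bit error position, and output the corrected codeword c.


s = (1, 1, 0, 1)^T, error position = 13, corrected codeword c = 101101011001100

Compute s = H r^T mod 2 one row at a time:
  s_1 = 1 + 1 + 0 + 0 + 1 + 0 + 0 + 0 = 3 ≡ 1 (mod 2).
  s_2 = 1 + 0 + 1 + 0 + 1 + 0 + 0 + 0 = 3 ≡ 1 (mod 2).
  s_3 = 0 + 1 + 1 + 0 + 0 + 0 + 0 + 0 = 2 ≡ 0 (mod 2).
  s_4 = 1 + 1 + 0 + 0 + 1 + 0 + 0 + 0 = 3 ≡ 1 (mod 2).
s = (1, 1, 0, 1)^T — this equals column 13 of H (binary 1101), so error is at position 13.
Correct: flip bit 13 of r = 101101011001000 to get c = 101101011001100.


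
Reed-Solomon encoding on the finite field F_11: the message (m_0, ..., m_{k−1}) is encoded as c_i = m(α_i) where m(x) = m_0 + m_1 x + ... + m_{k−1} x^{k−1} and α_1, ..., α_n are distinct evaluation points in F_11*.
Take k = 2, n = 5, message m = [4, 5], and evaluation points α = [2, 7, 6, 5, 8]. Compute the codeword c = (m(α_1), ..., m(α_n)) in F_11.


c = [3, 6, 1, 7, 0]

Message polynomial: m(x) = 4 + 5·x (mod 11).
For each evaluation point α_i, compute m(α_i) mod 11:
  α_1 = 2: Horner steps 5 → 3, so m(2) = 3.
  α_2 = 7: Horner steps 5 → 6, so m(7) = 6.
  α_3 = 6: Horner steps 5 → 1, so m(6) = 1.
  α_4 = 5: Horner steps 5 → 7, so m(5) = 7.
  α_5 = 8: Horner steps 5 → 0, so m(8) = 0.
Codeword c = [3, 6, 1, 7, 0] ∈ F_11^5.


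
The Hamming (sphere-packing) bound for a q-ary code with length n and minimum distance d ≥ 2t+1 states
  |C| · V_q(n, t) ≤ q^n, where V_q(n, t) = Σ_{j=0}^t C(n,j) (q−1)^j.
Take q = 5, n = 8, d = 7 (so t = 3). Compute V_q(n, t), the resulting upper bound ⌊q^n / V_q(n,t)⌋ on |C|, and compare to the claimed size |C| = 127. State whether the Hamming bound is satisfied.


V_q(n, t) = 4065, q^n = 390625, Hamming bound = 96, |C| = 127 > bound (violated).

Step 1: Compute V_q(n, t) = Σ_{j=0}^3 C(n, j) (q−1)^j.
  j = 0: C(8,0)·(4)^0 = 1·1 = 1.
  j = 1: C(8,1)·(4)^1 = 8·4 = 32.
  j = 2: C(8,2)·(4)^2 = 28·16 = 448.
  j = 3: C(8,3)·(4)^3 = 56·64 = 3584.
  V_q(n, t) = 1 + 32 + 448 + 3584 = 4065.
Step 2: q^n = 5^8 = 390625.
Step 3: Hamming bound ⌊q^n / V_q(n,t)⌋ = ⌊390625/4065⌋ = 96.
Step 4: Compare |C| = 127 to 96: violated.
The claimed |C| lies above the Hamming bound, so no 5-ary code of length 8 with d ≥ 7 can have 127 codewords.


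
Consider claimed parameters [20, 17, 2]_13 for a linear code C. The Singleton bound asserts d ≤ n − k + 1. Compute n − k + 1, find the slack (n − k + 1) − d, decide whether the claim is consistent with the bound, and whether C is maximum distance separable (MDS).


Singleton RHS = n − k + 1 = 4, slack = 2, bound satisfied, not MDS.

Singleton bound: d ≤ n − k + 1.
Here n = 20, k = 17, so n − k + 1 = 4.
Given d = 2, check d ≤ 4: YES.
Slack = (n − k + 1) − d = 2.
The code is NOT MDS (slack = 2 > 0).
Description: the claimed parameters are [20, 17, 2]_13; such a code would be non-MDS.


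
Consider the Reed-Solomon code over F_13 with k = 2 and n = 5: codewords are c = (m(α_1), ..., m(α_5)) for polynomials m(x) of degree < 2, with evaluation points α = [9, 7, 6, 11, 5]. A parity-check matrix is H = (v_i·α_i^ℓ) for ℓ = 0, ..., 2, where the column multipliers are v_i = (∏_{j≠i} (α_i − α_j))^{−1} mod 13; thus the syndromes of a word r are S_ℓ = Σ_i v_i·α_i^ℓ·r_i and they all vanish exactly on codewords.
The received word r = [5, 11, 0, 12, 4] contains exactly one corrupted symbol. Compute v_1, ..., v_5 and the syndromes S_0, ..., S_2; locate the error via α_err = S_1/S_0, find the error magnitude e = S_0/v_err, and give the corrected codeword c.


S = (7, 3, 5), error at position 3, error magnitude e = 12, c = [5, 11, 1, 12, 4].

Step 1: column multipliers v_i = (∏_{j≠i}(α_i − α_j))^{−1} mod 13.
  i = 1 (α = 9): (9−7)(9−6)(9−11)(9−5) = 2·3·(−2)·4 = −48 ≡ 4, so v_1 = 4^{−1} = 10 (mod 13).
  i = 2 (α = 7): (7−9)(7−6)(7−11)(7−5) = (−2)·1·(−4)·2 = 16 ≡ 3, so v_2 = 3^{−1} = 9 (mod 13).
  i = 3 (α = 6): (6−9)(6−7)(6−11)(6−5) = (−3)·(−1)·(−5)·1 = −15 ≡ 11, so v_3 = 11^{−1} = 6 (mod 13).
  i = 4 (α = 11): (11−9)(11−7)(11−6)(11−5) = 2·4·5·6 = 240 ≡ 6, so v_4 = 6^{−1} = 11 (mod 13).
  i = 5 (α = 5): (5−9)(5−7)(5−6)(5−11) = (−4)·(−2)·(−1)·(−6) = 48 ≡ 9, so v_5 = 9^{−1} = 3 (mod 13).
  v = [10, 9, 6, 11, 3].
Step 2: syndromes of r = [5, 11, 0, 12, 4] (all sums mod 13).
  S_0 = Σ v_i r_i = 10·5 + 9·11 + 6·0 + 11·12 + 3·4 = 293 ≡ 7.
  S_1 = Σ v_i α_i r_i = 10·9·5 + 9·7·11 + 6·6·0 + 11·11·12 + 3·5·4 = 2655 ≡ 3.
  α_i^2 mod 13 = [3, 10, 10, 4, 12].
  S_2 = Σ v_i α_i^2 r_i = 10·3·5 + 9·10·11 + 6·10·0 + 11·4·12 + 3·12·4 = 1812 ≡ 5.
  S = (7, 3, 5) ≠ 0, so r is not a codeword (an error is present).
Step 3: locate the error. For a single error e at position i, S_ℓ = v_i·e·α_i^ℓ, so α_err = S_1/S_0.
  S_0^{−1} = 7^{−1} = 2 (mod 13), so α_err = 3·2 = 6 ≡ 6 = α_3. Error position i = 3.
  Consistency check: S_2/S_1 = 5·9 = 45 ≡ 6 = α_err ✓ (single-error assumption holds).
Step 4: error magnitude e = S_0/v_3 = S_0·∏_{j≠3}(α_3 − α_j) = 7·11 = 77 ≡ 12 (mod 13).
Step 5: correct position 3: c_3 = r_3 − e = 0 − 12 ≡ 1 (mod 13). Hence c = [5, 11, 1, 12, 4].
  Check: interpolating c through the α_i gives m(x) = 6 + 10·x (degree < 2) with m(α_i) = c_i for every i, so c is indeed a codeword.


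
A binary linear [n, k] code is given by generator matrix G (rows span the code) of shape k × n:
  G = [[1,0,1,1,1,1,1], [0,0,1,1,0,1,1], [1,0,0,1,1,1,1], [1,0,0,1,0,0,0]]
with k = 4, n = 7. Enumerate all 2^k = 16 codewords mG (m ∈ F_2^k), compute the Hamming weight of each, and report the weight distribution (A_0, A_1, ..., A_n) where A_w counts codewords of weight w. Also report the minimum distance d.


Weight distribution: A_0 = 1, A_1 = 1, A_2 = 3, A_3 = 6, A_4 = 3, A_5 = 1, A_6 = 1. Minimum distance d = 1.

Enumerate all 2^4 = 16 messages m ∈ F_2^4.
For each, compute codeword c = mG in F_2^7, then tally its weight.
  m = 0000 → c = 0000000, weight = 0.
  m = 1000 → c = 1011111, weight = 6.
  m = 0100 → c = 0011011, weight = 4.
  m = 1100 → c = 1000100, weight = 2.
  m = 0010 → c = 1001111, weight = 5.
  m = 1010 → c = 0010000, weight = 1.
  m = 0110 → c = 1010100, weight = 3.
  m = 1110 → c = 0001011, weight = 3.
  m = 0001 → c = 1001000, weight = 2.
  m = 1001 → c = 0010111, weight = 4.
  m = 0101 → c = 1010011, weight = 4.
  m = 1101 → c = 0001100, weight = 2.
  m = 0011 → c = 0000111, weight = 3.
  m = 1011 → c = 1011000, weight = 3.
  m = 0111 → c = 0011100, weight = 3.
  m = 1111 → c = 1000011, weight = 3.
Tally weights:
  weight 0: 1 codewords.
  weight 1: 1 codewords.
  weight 2: 3 codewords.
  weight 3: 6 codewords.
  weight 4: 3 codewords.
  weight 5: 1 codewords.
  weight 6: 1 codewords.
Minimum distance d = smallest w > 0 with A_w > 0 = 1.
Sanity: Σ A_w = 16 = 2^4 = 16 ✓.


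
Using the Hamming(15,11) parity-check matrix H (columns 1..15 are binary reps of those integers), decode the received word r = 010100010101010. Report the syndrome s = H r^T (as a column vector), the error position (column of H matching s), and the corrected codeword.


s = (0, 1, 1, 0)^T, error position = 6, corrected codeword c = 010101010101010

Compute s = H r^T mod 2 one row at a time:
  s_1 = 1 + 0 + 1 + 0 + 1 + 0 + 1 + 0 = 4 ≡ 0 (mod 2).
  s_2 = 1 + 0 + 0 + 0 + 1 + 0 + 1 + 0 = 3 ≡ 1 (mod 2).
  s_3 = 1 + 0 + 0 + 0 + 1 + 0 + 1 + 0 = 3 ≡ 1 (mod 2).
  s_4 = 0 + 0 + 0 + 0 + 0 + 0 + 0 + 0 = 0 ≡ 0 (mod 2).
s = (0, 1, 1, 0)^T — this equals column 6 of H (binary 0110), so error is at position 6.
Correct: flip bit 6 of r = 010100010101010 to get c = 010101010101010.


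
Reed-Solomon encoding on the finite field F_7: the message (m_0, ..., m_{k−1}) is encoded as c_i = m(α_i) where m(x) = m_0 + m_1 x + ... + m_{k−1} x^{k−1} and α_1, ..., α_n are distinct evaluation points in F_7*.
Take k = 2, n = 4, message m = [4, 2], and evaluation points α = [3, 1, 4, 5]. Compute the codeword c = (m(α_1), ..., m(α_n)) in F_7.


c = [3, 6, 5, 0]

Message polynomial: m(x) = 4 + 2·x (mod 7).
For each evaluation point α_i, compute m(α_i) mod 7:
  α_1 = 3: Horner steps 2 → 3, so m(3) = 3.
  α_2 = 1: Horner steps 2 → 6, so m(1) = 6.
  α_3 = 4: Horner steps 2 → 5, so m(4) = 5.
  α_4 = 5: Horner steps 2 → 0, so m(5) = 0.
Codeword c = [3, 6, 5, 0] ∈ F_7^4.


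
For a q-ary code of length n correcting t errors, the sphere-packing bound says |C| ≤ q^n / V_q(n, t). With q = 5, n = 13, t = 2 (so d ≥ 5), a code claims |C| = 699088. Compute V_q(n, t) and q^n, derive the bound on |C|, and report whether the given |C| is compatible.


V_q(n, t) = 1301, q^n = 1220703125, Hamming bound = 938280, |C| = 699088 ≤ bound (satisfied).

Step 1: Compute V_q(n, t) = Σ_{j=0}^2 C(n, j) (q−1)^j.
  j = 0: C(13,0)·(4)^0 = 1·1 = 1.
  j = 1: C(13,1)·(4)^1 = 13·4 = 52.
  j = 2: C(13,2)·(4)^2 = 78·16 = 1248.
  V_q(n, t) = 1 + 52 + 1248 = 1301.
Step 2: q^n = 5^13 = 1220703125.
Step 3: Hamming bound ⌊q^n / V_q(n,t)⌋ = ⌊1220703125/1301⌋ = 938280.
Step 4: Compare |C| = 699088 to 938280: satisfied.
The claimed |C| lies below the Hamming bound.


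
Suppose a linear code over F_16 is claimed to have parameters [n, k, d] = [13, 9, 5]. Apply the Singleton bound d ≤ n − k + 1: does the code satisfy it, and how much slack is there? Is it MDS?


Singleton RHS = n − k + 1 = 5, slack = 0, bound satisfied, MDS.

Singleton bound: d ≤ n − k + 1.
Here n = 13, k = 9, so n − k + 1 = 5.
Given d = 5, check d ≤ 5: YES.
Slack = (n − k + 1) − d = 0.
The code is MDS (slack = 0).
Description: the claimed parameters are [13, 9, 5]_16; such a code would be MDS (meets Singleton bound).


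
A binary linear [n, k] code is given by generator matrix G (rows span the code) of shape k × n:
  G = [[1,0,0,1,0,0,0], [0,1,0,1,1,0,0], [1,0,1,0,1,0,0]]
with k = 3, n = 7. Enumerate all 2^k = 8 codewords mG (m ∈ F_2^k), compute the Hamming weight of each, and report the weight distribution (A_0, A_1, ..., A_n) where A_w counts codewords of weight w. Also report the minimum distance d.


Weight distribution: A_0 = 1, A_2 = 2, A_3 = 4, A_4 = 1. Minimum distance d = 2.

Enumerate all 2^3 = 8 messages m ∈ F_2^3.
For each, compute codeword c = mG in F_2^7, then tally its weight.
  m = 000 → c = 0000000, weight = 0.
  m = 100 → c = 1001000, weight = 2.
  m = 010 → c = 0101100, weight = 3.
  m = 110 → c = 1100100, weight = 3.
  m = 001 → c = 1010100, weight = 3.
  m = 101 → c = 0011100, weight = 3.
  m = 011 → c = 1111000, weight = 4.
  m = 111 → c = 0110000, weight = 2.
Tally weights:
  weight 0: 1 codewords.
  weight 2: 2 codewords.
  weight 3: 4 codewords.
  weight 4: 1 codewords.
Minimum distance d = smallest w > 0 with A_w > 0 = 2.
Sanity: Σ A_w = 8 = 2^3 = 8 ✓.


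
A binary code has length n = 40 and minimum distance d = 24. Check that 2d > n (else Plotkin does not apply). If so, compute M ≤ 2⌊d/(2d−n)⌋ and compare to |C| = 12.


Plotkin bound M ≤ 6; given |C| = 12 > bound (violated).

Check applicability: 2d = 48, n = 40.
2d − n = 8 > 0, so Plotkin applies.
Compute d/(2d−n) = 24/8 ≈ 3.0000.
⌊d/(2d−n)⌋ = 3.
Plotkin bound: M ≤ 2·3 = 6.
Given |C| = 12, check: VIOLATED.
This |C| is above the Plotkin bound, so no binary code with n = 40, d = 24 and 12 codewords exists.


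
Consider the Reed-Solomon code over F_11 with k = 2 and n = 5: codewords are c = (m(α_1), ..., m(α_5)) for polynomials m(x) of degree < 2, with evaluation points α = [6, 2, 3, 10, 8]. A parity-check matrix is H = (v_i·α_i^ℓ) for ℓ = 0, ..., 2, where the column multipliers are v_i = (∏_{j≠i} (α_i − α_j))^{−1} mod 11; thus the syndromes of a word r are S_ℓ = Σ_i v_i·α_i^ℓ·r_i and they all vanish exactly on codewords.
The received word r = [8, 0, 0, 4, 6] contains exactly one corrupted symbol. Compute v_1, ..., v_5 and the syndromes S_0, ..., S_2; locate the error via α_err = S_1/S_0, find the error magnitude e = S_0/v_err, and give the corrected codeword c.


S = (2, 4, 8), error at position 2, error magnitude e = 10, c = [8, 1, 0, 4, 6].

Step 1: column multipliers v_i = (∏_{j≠i}(α_i − α_j))^{−1} mod 11.
  i = 1 (α = 6): (6−2)(6−3)(6−10)(6−8) = 4·3·(−4)·(−2) = 96 ≡ 8, so v_1 = 8^{−1} = 7 (mod 11).
  i = 2 (α = 2): (2−6)(2−3)(2−10)(2−8) = (−4)·(−1)·(−8)·(−6) = 192 ≡ 5, so v_2 = 5^{−1} = 9 (mod 11).
  i = 3 (α = 3): (3−6)(3−2)(3−10)(3−8) = (−3)·1·(−7)·(−5) = −105 ≡ 5, so v_3 = 5^{−1} = 9 (mod 11).
  i = 4 (α = 10): (10−6)(10−2)(10−3)(10−8) = 4·8·7·2 = 448 ≡ 8, so v_4 = 8^{−1} = 7 (mod 11).
  i = 5 (α = 8): (8−6)(8−2)(8−3)(8−10) = 2·6·5·(−2) = −120 ≡ 1, so v_5 = 1^{−1} = 1 (mod 11).
  v = [7, 9, 9, 7, 1].
Step 2: syndromes of r = [8, 0, 0, 4, 6] (all sums mod 11).
  S_0 = Σ v_i r_i = 7·8 + 9·0 + 9·0 + 7·4 + 1·6 = 90 ≡ 2.
  S_1 = Σ v_i α_i r_i = 7·6·8 + 9·2·0 + 9·3·0 + 7·10·4 + 1·8·6 = 664 ≡ 4.
  α_i^2 mod 11 = [3, 4, 9, 1, 9].
  S_2 = Σ v_i α_i^2 r_i = 7·3·8 + 9·4·0 + 9·9·0 + 7·1·4 + 1·9·6 = 250 ≡ 8.
  S = (2, 4, 8) ≠ 0, so r is not a codeword (an error is present).
Step 3: locate the error. For a single error e at position i, S_ℓ = v_i·e·α_i^ℓ, so α_err = S_1/S_0.
  S_0^{−1} = 2^{−1} = 6 (mod 11), so α_err = 4·6 = 24 ≡ 2 = α_2. Error position i = 2.
  Consistency check: S_2/S_1 = 8·3 = 24 ≡ 2 = α_err ✓ (single-error assumption holds).
Step 4: error magnitude e = S_0/v_2 = S_0·∏_{j≠2}(α_2 − α_j) = 2·5 = 10 ≡ 10 (mod 11).
Step 5: correct position 2: c_2 = r_2 − e = 0 − 10 ≡ 1 (mod 11). Hence c = [8, 1, 0, 4, 6].
  Check: interpolating c through the α_i gives m(x) = 3 + 10·x (degree < 2) with m(α_i) = c_i for every i, so c is indeed a codeword.


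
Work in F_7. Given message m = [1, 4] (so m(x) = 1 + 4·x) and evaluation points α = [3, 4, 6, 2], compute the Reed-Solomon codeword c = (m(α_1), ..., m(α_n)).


c = [6, 3, 4, 2]

Message polynomial: m(x) = 1 + 4·x (mod 7).
For each evaluation point α_i, compute m(α_i) mod 7:
  α_1 = 3: Horner steps 4 → 6, so m(3) = 6.
  α_2 = 4: Horner steps 4 → 3, so m(4) = 3.
  α_3 = 6: Horner steps 4 → 4, so m(6) = 4.
  α_4 = 2: Horner steps 4 → 2, so m(2) = 2.
Codeword c = [6, 3, 4, 2] ∈ F_7^4.


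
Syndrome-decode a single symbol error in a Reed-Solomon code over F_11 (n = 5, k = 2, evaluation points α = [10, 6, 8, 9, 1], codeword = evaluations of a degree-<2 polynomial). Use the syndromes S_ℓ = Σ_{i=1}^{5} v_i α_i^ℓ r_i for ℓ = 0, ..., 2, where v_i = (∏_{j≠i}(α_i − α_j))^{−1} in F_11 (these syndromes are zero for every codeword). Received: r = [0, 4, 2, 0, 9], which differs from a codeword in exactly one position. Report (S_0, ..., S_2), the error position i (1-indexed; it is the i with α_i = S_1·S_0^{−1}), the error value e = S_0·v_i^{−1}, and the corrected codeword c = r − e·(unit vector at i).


S = (6, 10, 2), error at position 4, error magnitude e = 10, c = [0, 4, 2, 1, 9].

Step 1: column multipliers v_i = (∏_{j≠i}(α_i − α_j))^{−1} mod 11.
  i = 1 (α = 10): (10−6)(10−8)(10−9)(10−1) = 4·2·1·9 = 72 ≡ 6, so v_1 = 6^{−1} = 2 (mod 11).
  i = 2 (α = 6): (6−10)(6−8)(6−9)(6−1) = (−4)·(−2)·(−3)·5 = −120 ≡ 1, so v_2 = 1^{−1} = 1 (mod 11).
  i = 3 (α = 8): (8−10)(8−6)(8−9)(8−1) = (−2)·2·(−1)·7 = 28 ≡ 6, so v_3 = 6^{−1} = 2 (mod 11).
  i = 4 (α = 9): (9−10)(9−6)(9−8)(9−1) = (−1)·3·1·8 = −24 ≡ 9, so v_4 = 9^{−1} = 5 (mod 11).
  i = 5 (α = 1): (1−10)(1−6)(1−8)(1−9) = (−9)·(−5)·(−7)·(−8) = 2520 ≡ 1, so v_5 = 1^{−1} = 1 (mod 11).
  v = [2, 1, 2, 5, 1].
Step 2: syndromes of r = [0, 4, 2, 0, 9] (all sums mod 11).
  S_0 = Σ v_i r_i = 2·0 + 1·4 + 2·2 + 5·0 + 1·9 = 17 ≡ 6.
  S_1 = Σ v_i α_i r_i = 2·10·0 + 1·6·4 + 2·8·2 + 5·9·0 + 1·1·9 = 65 ≡ 10.
  α_i^2 mod 11 = [1, 3, 9, 4, 1].
  S_2 = Σ v_i α_i^2 r_i = 2·1·0 + 1·3·4 + 2·9·2 + 5·4·0 + 1·1·9 = 57 ≡ 2.
  S = (6, 10, 2) ≠ 0, so r is not a codeword (an error is present).
Step 3: locate the error. For a single error e at position i, S_ℓ = v_i·e·α_i^ℓ, so α_err = S_1/S_0.
  S_0^{−1} = 6^{−1} = 2 (mod 11), so α_err = 10·2 = 20 ≡ 9 = α_4. Error position i = 4.
  Consistency check: S_2/S_1 = 2·10 = 20 ≡ 9 = α_err ✓ (single-error assumption holds).
Step 4: error magnitude e = S_0/v_4 = S_0·∏_{j≠4}(α_4 − α_j) = 6·9 = 54 ≡ 10 (mod 11).
Step 5: correct position 4: c_4 = r_4 − e = 0 − 10 ≡ 1 (mod 11). Hence c = [0, 4, 2, 1, 9].
  Check: interpolating c through the α_i gives m(x) = 10 + 10·x (degree < 2) with m(α_i) = c_i for every i, so c is indeed a codeword.


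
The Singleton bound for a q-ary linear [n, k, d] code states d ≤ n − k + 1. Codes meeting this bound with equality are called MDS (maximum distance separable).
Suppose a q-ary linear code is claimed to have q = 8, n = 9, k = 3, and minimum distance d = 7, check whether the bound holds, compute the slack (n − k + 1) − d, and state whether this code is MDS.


Singleton RHS = n − k + 1 = 7, slack = 0, bound satisfied, MDS.

Singleton bound: d ≤ n − k + 1.
Here n = 9, k = 3, so n − k + 1 = 7.
Given d = 7, check d ≤ 7: YES.
Slack = (n − k + 1) − d = 0.
The code is MDS (slack = 0).
Description: the claimed parameters are [9, 3, 7]_8; such a code would be MDS (meets Singleton bound).


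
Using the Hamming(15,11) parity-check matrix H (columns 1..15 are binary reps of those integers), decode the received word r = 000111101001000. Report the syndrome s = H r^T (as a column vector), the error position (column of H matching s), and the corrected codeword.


s = (0, 1, 0, 1)^T, error position = 5, corrected codeword c = 000101101001000

Compute s = H r^T mod 2 one row at a time:
  s_1 = 0 + 1 + 0 + 0 + 1 + 0 + 0 + 0 = 2 ≡ 0 (mod 2).
  s_2 = 1 + 1 + 1 + 1 + 1 + 0 + 0 + 0 = 5 ≡ 1 (mod 2).
  s_3 = 0 + 0 + 1 + 1 + 0 + 0 + 0 + 0 = 2 ≡ 0 (mod 2).
  s_4 = 0 + 0 + 1 + 1 + 1 + 0 + 0 + 0 = 3 ≡ 1 (mod 2).
s = (0, 1, 0, 1)^T — this equals column 5 of H (binary 0101), so error is at position 5.
Correct: flip bit 5 of r = 000111101001000 to get c = 000101101001000.


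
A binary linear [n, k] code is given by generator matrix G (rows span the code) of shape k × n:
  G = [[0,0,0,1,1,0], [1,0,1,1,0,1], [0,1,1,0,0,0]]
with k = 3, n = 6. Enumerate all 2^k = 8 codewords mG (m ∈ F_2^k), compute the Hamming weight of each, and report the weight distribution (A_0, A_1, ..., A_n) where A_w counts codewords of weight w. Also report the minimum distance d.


Weight distribution: A_0 = 1, A_2 = 2, A_4 = 5. Minimum distance d = 2.

Enumerate all 2^3 = 8 messages m ∈ F_2^3.
For each, compute codeword c = mG in F_2^6, then tally its weight.
  m = 000 → c = 000000, weight = 0.
  m = 100 → c = 000110, weight = 2.
  m = 010 → c = 101101, weight = 4.
  m = 110 → c = 101011, weight = 4.
  m = 001 → c = 011000, weight = 2.
  m = 101 → c = 011110, weight = 4.
  m = 011 → c = 110101, weight = 4.
  m = 111 → c = 110011, weight = 4.
Tally weights:
  weight 0: 1 codewords.
  weight 2: 2 codewords.
  weight 4: 5 codewords.
Minimum distance d = smallest w > 0 with A_w > 0 = 2.
Sanity: Σ A_w = 8 = 2^3 = 8 ✓.


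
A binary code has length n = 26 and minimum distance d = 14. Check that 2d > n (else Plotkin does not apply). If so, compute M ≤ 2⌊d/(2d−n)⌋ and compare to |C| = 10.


Plotkin bound M ≤ 14; given |C| = 10 ≤ bound (satisfied).

Check applicability: 2d = 28, n = 26.
2d − n = 2 > 0, so Plotkin applies.
Compute d/(2d−n) = 14/2 ≈ 7.0000.
⌊d/(2d−n)⌋ = 7.
Plotkin bound: M ≤ 2·7 = 14.
Given |C| = 10, check: satisfied.
This |C| is below the Plotkin bound.


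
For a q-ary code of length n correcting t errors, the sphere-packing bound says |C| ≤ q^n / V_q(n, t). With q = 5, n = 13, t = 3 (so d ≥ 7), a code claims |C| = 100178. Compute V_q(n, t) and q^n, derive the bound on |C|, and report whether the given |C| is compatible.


V_q(n, t) = 19605, q^n = 1220703125, Hamming bound = 62264, |C| = 100178 > bound (violated).

Step 1: Compute V_q(n, t) = Σ_{j=0}^3 C(n, j) (q−1)^j.
  j = 0: C(13,0)·(4)^0 = 1·1 = 1.
  j = 1: C(13,1)·(4)^1 = 13·4 = 52.
  j = 2: C(13,2)·(4)^2 = 78·16 = 1248.
  j = 3: C(13,3)·(4)^3 = 286·64 = 18304.
  V_q(n, t) = 1 + 52 + 1248 + 18304 = 19605.
Step 2: q^n = 5^13 = 1220703125.
Step 3: Hamming bound ⌊q^n / V_q(n,t)⌋ = ⌊1220703125/19605⌋ = 62264.
Step 4: Compare |C| = 100178 to 62264: violated.
The claimed |C| lies above the Hamming bound, so no 5-ary code of length 13 with d ≥ 7 can have 100178 codewords.


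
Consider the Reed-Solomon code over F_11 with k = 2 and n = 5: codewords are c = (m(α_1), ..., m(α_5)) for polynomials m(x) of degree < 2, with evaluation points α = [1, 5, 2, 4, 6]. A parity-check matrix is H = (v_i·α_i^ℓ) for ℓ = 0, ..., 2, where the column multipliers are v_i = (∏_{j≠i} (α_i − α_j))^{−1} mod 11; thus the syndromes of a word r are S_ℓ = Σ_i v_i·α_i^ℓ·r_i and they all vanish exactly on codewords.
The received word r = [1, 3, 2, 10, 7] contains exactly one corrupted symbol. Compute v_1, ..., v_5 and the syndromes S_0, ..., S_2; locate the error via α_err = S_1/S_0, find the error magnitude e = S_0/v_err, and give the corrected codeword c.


S = (5, 5, 5), error at position 1, error magnitude e = 3, c = [9, 3, 2, 10, 7].

Step 1: column multipliers v_i = (∏_{j≠i}(α_i − α_j))^{−1} mod 11.
  i = 1 (α = 1): (1−5)(1−2)(1−4)(1−6) = (−4)·(−1)·(−3)·(−5) = 60 ≡ 5, so v_1 = 5^{−1} = 9 (mod 11).
  i = 2 (α = 5): (5−1)(5−2)(5−4)(5−6) = 4·3·1·(−1) = −12 ≡ 10, so v_2 = 10^{−1} = 10 (mod 11).
  i = 3 (α = 2): (2−1)(2−5)(2−4)(2−6) = 1·(−3)·(−2)·(−4) = −24 ≡ 9, so v_3 = 9^{−1} = 5 (mod 11).
  i = 4 (α = 4): (4−1)(4−5)(4−2)(4−6) = 3·(−1)·2·(−2) = 12 ≡ 1, so v_4 = 1^{−1} = 1 (mod 11).
  i = 5 (α = 6): (6−1)(6−5)(6−2)(6−4) = 5·1·4·2 = 40 ≡ 7, so v_5 = 7^{−1} = 8 (mod 11).
  v = [9, 10, 5, 1, 8].
Step 2: syndromes of r = [1, 3, 2, 10, 7] (all sums mod 11).
  S_0 = Σ v_i r_i = 9·1 + 10·3 + 5·2 + 1·10 + 8·7 = 115 ≡ 5.
  S_1 = Σ v_i α_i r_i = 9·1·1 + 10·5·3 + 5·2·2 + 1·4·10 + 8·6·7 = 555 ≡ 5.
  α_i^2 mod 11 = [1, 3, 4, 5, 3].
  S_2 = Σ v_i α_i^2 r_i = 9·1·1 + 10·3·3 + 5·4·2 + 1·5·10 + 8·3·7 = 357 ≡ 5.
  S = (5, 5, 5) ≠ 0, so r is not a codeword (an error is present).
Step 3: locate the error. For a single error e at position i, S_ℓ = v_i·e·α_i^ℓ, so α_err = S_1/S_0.
  S_0^{−1} = 5^{−1} = 9 (mod 11), so α_err = 5·9 = 45 ≡ 1 = α_1. Error position i = 1.
  Consistency check: S_2/S_1 = 5·9 = 45 ≡ 1 = α_err ✓ (single-error assumption holds).
Step 4: error magnitude e = S_0/v_1 = S_0·∏_{j≠1}(α_1 − α_j) = 5·5 = 25 ≡ 3 (mod 11).
Step 5: correct position 1: c_1 = r_1 − e = 1 − 3 ≡ 9 (mod 11). Hence c = [9, 3, 2, 10, 7].
  Check: interpolating c through the α_i gives m(x) = 5 + 4·x (degree < 2) with m(α_i) = c_i for every i, so c is indeed a codeword.


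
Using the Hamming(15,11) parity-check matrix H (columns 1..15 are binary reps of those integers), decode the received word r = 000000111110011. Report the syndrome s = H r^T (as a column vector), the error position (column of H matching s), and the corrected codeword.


s = (0, 1, 1, 0)^T, error position = 6, corrected codeword c = 000001111110011

Compute s = H r^T mod 2 one row at a time:
  s_1 = 1 + 1 + 1 + 1 + 0 + 0 + 1 + 1 = 6 ≡ 0 (mod 2).
  s_2 = 0 + 0 + 0 + 1 + 0 + 0 + 1 + 1 = 3 ≡ 1 (mod 2).
  s_3 = 0 + 0 + 0 + 1 + 1 + 1 + 1 + 1 = 5 ≡ 1 (mod 2).
  s_4 = 0 + 0 + 0 + 1 + 1 + 1 + 0 + 1 = 4 ≡ 0 (mod 2).
s = (0, 1, 1, 0)^T — this equals column 6 of H (binary 0110), so error is at position 6.
Correct: flip bit 6 of r = 000000111110011 to get c = 000001111110011.


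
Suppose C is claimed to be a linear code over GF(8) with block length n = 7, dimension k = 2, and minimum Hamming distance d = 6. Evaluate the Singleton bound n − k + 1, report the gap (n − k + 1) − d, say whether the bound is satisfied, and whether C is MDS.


Singleton RHS = n − k + 1 = 6, slack = 0, bound satisfied, MDS.

Singleton bound: d ≤ n − k + 1.
Here n = 7, k = 2, so n − k + 1 = 6.
Given d = 6, check d ≤ 6: YES.
Slack = (n − k + 1) − d = 0.
The code is MDS (slack = 0).
Description: the claimed parameters are [7, 2, 6]_8; such a code would be MDS (meets Singleton bound).


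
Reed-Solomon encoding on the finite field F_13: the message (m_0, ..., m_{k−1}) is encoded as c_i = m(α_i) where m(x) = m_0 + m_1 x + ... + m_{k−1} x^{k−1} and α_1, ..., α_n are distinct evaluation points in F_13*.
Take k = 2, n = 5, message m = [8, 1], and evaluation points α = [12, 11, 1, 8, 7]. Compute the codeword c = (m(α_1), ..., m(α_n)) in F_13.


c = [7, 6, 9, 3, 2]

Message polynomial: m(x) = 8 + 1·x (mod 13).
For each evaluation point α_i, compute m(α_i) mod 13:
  α_1 = 12: Horner steps 1 → 7, so m(12) = 7.
  α_2 = 11: Horner steps 1 → 6, so m(11) = 6.
  α_3 = 1: Horner steps 1 → 9, so m(1) = 9.
  α_4 = 8: Horner steps 1 → 3, so m(8) = 3.
  α_5 = 7: Horner steps 1 → 2, so m(7) = 2.
Codeword c = [7, 6, 9, 3, 2] ∈ F_13^5.


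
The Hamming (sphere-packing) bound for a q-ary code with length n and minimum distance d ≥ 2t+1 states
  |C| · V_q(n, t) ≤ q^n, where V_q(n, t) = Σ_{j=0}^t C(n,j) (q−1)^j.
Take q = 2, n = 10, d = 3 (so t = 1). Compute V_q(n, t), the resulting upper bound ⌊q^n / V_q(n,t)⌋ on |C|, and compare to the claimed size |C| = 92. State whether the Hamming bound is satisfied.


V_q(n, t) = 11, q^n = 1024, Hamming bound = 93, |C| = 92 ≤ bound (satisfied).

Step 1: Compute V_q(n, t) = Σ_{j=0}^1 C(n, j) (q−1)^j.
  j = 0: C(10,0)·(1)^0 = 1·1 = 1.
  j = 1: C(10,1)·(1)^1 = 10·1 = 10.
  V_q(n, t) = 1 + 10 = 11.
Step 2: q^n = 2^10 = 1024.
Step 3: Hamming bound ⌊q^n / V_q(n,t)⌋ = ⌊1024/11⌋ = 93.
Step 4: Compare |C| = 92 to 93: satisfied.
The claimed |C| lies below the Hamming bound.


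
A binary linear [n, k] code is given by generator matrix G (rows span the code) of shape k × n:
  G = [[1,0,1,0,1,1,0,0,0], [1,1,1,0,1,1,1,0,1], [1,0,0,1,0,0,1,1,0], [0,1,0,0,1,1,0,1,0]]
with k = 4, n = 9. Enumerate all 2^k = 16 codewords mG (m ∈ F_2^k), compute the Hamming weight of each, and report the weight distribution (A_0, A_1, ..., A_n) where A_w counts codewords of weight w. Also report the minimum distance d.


Weight distribution: A_0 = 1, A_3 = 2, A_4 = 5, A_5 = 4, A_6 = 2, A_7 = 2. Minimum distance d = 3.

Enumerate all 2^4 = 16 messages m ∈ F_2^4.
For each, compute codeword c = mG in F_2^9, then tally its weight.
  m = 0000 → c = 000000000, weight = 0.
  m = 1000 → c = 101011000, weight = 4.
  m = 0100 → c = 111011101, weight = 7.
  m = 1100 → c = 010000101, weight = 3.
  m = 0010 → c = 100100110, weight = 4.
  m = 1010 → c = 001111110, weight = 6.
  m = 0110 → c = 011111011, weight = 7.
  m = 1110 → c = 110100011, weight = 5.
  m = 0001 → c = 010011010, weight = 4.
  m = 1001 → c = 111000010, weight = 4.
  m = 0101 → c = 101000111, weight = 5.
  m = 1101 → c = 000011111, weight = 5.
  m = 0011 → c = 110111100, weight = 6.
  m = 1011 → c = 011100100, weight = 4.
  m = 0111 → c = 001100001, weight = 3.
  m = 1111 → c = 100111001, weight = 5.
Tally weights:
  weight 0: 1 codewords.
  weight 3: 2 codewords.
  weight 4: 5 codewords.
  weight 5: 4 codewords.
  weight 6: 2 codewords.
  weight 7: 2 codewords.
Minimum distance d = smallest w > 0 with A_w > 0 = 3.
Sanity: Σ A_w = 16 = 2^4 = 16 ✓.


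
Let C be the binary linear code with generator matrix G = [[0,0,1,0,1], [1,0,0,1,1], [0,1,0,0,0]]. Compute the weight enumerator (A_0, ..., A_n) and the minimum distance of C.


Weight distribution: A_0 = 1, A_1 = 1, A_2 = 1, A_3 = 3, A_4 = 2. Minimum distance d = 1.

Enumerate all 2^3 = 8 messages m ∈ F_2^3.
For each, compute codeword c = mG in F_2^5, then tally its weight.
  m = 000 → c = 00000, weight = 0.
  m = 100 → c = 00101, weight = 2.
  m = 010 → c = 10011, weight = 3.
  m = 110 → c = 10110, weight = 3.
  m = 001 → c = 01000, weight = 1.
  m = 101 → c = 01101, weight = 3.
  m = 011 → c = 11011, weight = 4.
  m = 111 → c = 11110, weight = 4.
Tally weights:
  weight 0: 1 codewords.
  weight 1: 1 codewords.
  weight 2: 1 codewords.
  weight 3: 3 codewords.
  weight 4: 2 codewords.
Minimum distance d = smallest w > 0 with A_w > 0 = 1.
Sanity: Σ A_w = 8 = 2^3 = 8 ✓.


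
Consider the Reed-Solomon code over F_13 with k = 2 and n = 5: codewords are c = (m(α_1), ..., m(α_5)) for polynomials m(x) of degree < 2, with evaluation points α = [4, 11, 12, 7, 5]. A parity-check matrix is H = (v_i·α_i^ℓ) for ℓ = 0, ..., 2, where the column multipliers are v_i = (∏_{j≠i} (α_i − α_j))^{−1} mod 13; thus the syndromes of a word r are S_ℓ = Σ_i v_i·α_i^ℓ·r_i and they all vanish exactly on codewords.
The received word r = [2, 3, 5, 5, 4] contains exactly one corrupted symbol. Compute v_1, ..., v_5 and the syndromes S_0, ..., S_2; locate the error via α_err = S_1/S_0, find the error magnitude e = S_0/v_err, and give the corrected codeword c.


S = (12, 6, 3), error at position 4, error magnitude e = 10, c = [2, 3, 5, 8, 4].

Step 1: column multipliers v_i = (∏_{j≠i}(α_i − α_j))^{−1} mod 13.
  i = 1 (α = 4): (4−11)(4−12)(4−7)(4−5) = (−7)·(−8)·(−3)·(−1) = 168 ≡ 12, so v_1 = 12^{−1} = 12 (mod 13).
  i = 2 (α = 11): (11−4)(11−12)(11−7)(11−5) = 7·(−1)·4·6 = −168 ≡ 1, so v_2 = 1^{−1} = 1 (mod 13).
  i = 3 (α = 12): (12−4)(12−11)(12−7)(12−5) = 8·1·5·7 = 280 ≡ 7, so v_3 = 7^{−1} = 2 (mod 13).
  i = 4 (α = 7): (7−4)(7−11)(7−12)(7−5) = 3·(−4)·(−5)·2 = 120 ≡ 3, so v_4 = 3^{−1} = 9 (mod 13).
  i = 5 (α = 5): (5−4)(5−11)(5−12)(5−7) = 1·(−6)·(−7)·(−2) = −84 ≡ 7, so v_5 = 7^{−1} = 2 (mod 13).
  v = [12, 1, 2, 9, 2].
Step 2: syndromes of r = [2, 3, 5, 5, 4] (all sums mod 13).
  S_0 = Σ v_i r_i = 12·2 + 1·3 + 2·5 + 9·5 + 2·4 = 90 ≡ 12.
  S_1 = Σ v_i α_i r_i = 12·4·2 + 1·11·3 + 2·12·5 + 9·7·5 + 2·5·4 = 604 ≡ 6.
  α_i^2 mod 13 = [3, 4, 1, 10, 12].
  S_2 = Σ v_i α_i^2 r_i = 12·3·2 + 1·4·3 + 2·1·5 + 9·10·5 + 2·12·4 = 640 ≡ 3.
  S = (12, 6, 3) ≠ 0, so r is not a codeword (an error is present).
Step 3: locate the error. For a single error e at position i, S_ℓ = v_i·e·α_i^ℓ, so α_err = S_1/S_0.
  S_0^{−1} = 12^{−1} = 12 (mod 13), so α_err = 6·12 = 72 ≡ 7 = α_4. Error position i = 4.
  Consistency check: S_2/S_1 = 3·11 = 33 ≡ 7 = α_err ✓ (single-error assumption holds).
Step 4: error magnitude e = S_0/v_4 = S_0·∏_{j≠4}(α_4 − α_j) = 12·3 = 36 ≡ 10 (mod 13).
Step 5: correct position 4: c_4 = r_4 − e = 5 − 10 ≡ 8 (mod 13). Hence c = [2, 3, 5, 8, 4].
  Check: interpolating c through the α_i gives m(x) = 7 + 2·x (degree < 2) with m(α_i) = c_i for every i, so c is indeed a codeword.


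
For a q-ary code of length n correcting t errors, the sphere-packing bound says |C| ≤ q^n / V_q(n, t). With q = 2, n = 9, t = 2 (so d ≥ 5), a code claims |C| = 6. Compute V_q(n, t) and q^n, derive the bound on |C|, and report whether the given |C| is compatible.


V_q(n, t) = 46, q^n = 512, Hamming bound = 11, |C| = 6 ≤ bound (satisfied).

Step 1: Compute V_q(n, t) = Σ_{j=0}^2 C(n, j) (q−1)^j.
  j = 0: C(9,0)·(1)^0 = 1·1 = 1.
  j = 1: C(9,1)·(1)^1 = 9·1 = 9.
  j = 2: C(9,2)·(1)^2 = 36·1 = 36.
  V_q(n, t) = 1 + 9 + 36 = 46.
Step 2: q^n = 2^9 = 512.
Step 3: Hamming bound ⌊q^n / V_q(n,t)⌋ = ⌊512/46⌋ = 11.
Step 4: Compare |C| = 6 to 11: satisfied.
The claimed |C| lies below the Hamming bound.


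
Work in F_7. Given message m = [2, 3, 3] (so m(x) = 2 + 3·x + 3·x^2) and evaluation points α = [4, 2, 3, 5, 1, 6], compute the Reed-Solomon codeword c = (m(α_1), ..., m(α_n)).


c = [6, 6, 3, 1, 1, 2]

Message polynomial: m(x) = 2 + 3·x + 3·x^2 (mod 7).
For each evaluation point α_i, compute m(α_i) mod 7:
  α_1 = 4: Horner steps 3 → 1 → 6, so m(4) = 6.
  α_2 = 2: Horner steps 3 → 2 → 6, so m(2) = 6.
  α_3 = 3: Horner steps 3 → 5 → 3, so m(3) = 3.
  α_4 = 5: Horner steps 3 → 4 → 1, so m(5) = 1.
  α_5 = 1: Horner steps 3 → 6 → 1, so m(1) = 1.
  α_6 = 6: Horner steps 3 → 0 → 2, so m(6) = 2.
Codeword c = [6, 6, 3, 1, 1, 2] ∈ F_7^6.


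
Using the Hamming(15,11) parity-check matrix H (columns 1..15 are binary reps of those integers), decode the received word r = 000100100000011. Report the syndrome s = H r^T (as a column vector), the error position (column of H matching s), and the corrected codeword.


s = (0, 0, 1, 0)^T, error position = 2, corrected codeword c = 010100100000011

Compute s = H r^T mod 2 one row at a time:
  s_1 = 0 + 0 + 0 + 0 + 0 + 0 + 1 + 1 = 2 ≡ 0 (mod 2).
  s_2 = 1 + 0 + 0 + 1 + 0 + 0 + 1 + 1 = 4 ≡ 0 (mod 2).
  s_3 = 0 + 0 + 0 + 1 + 0 + 0 + 1 + 1 = 3 ≡ 1 (mod 2).
  s_4 = 0 + 0 + 0 + 1 + 0 + 0 + 0 + 1 = 2 ≡ 0 (mod 2).
s = (0, 0, 1, 0)^T — this equals column 2 of H (binary 0010), so error is at position 2.
Correct: flip bit 2 of r = 000100100000011 to get c = 010100100000011.


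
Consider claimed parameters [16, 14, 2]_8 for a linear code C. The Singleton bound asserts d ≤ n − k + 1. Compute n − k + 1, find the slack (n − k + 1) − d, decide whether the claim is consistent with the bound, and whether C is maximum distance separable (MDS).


Singleton RHS = n − k + 1 = 3, slack = 1, bound satisfied, not MDS.

Singleton bound: d ≤ n − k + 1.
Here n = 16, k = 14, so n − k + 1 = 3.
Given d = 2, check d ≤ 3: YES.
Slack = (n − k + 1) − d = 1.
The code is NOT MDS (slack = 1 > 0).
Description: the claimed parameters are [16, 14, 2]_8; such a code would be non-MDS.


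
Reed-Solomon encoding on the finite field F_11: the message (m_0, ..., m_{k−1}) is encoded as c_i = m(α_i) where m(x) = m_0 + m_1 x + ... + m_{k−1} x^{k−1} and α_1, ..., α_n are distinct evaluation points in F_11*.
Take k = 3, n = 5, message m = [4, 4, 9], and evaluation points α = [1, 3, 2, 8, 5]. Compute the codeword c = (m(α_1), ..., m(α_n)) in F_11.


c = [6, 9, 4, 7, 7]

Message polynomial: m(x) = 4 + 4·x + 9·x^2 (mod 11).
For each evaluation point α_i, compute m(α_i) mod 11:
  α_1 = 1: Horner steps 9 → 2 → 6, so m(1) = 6.
  α_2 = 3: Horner steps 9 → 9 → 9, so m(3) = 9.
  α_3 = 2: Horner steps 9 → 0 → 4, so m(2) = 4.
  α_4 = 8: Horner steps 9 → 10 → 7, so m(8) = 7.
  α_5 = 5: Horner steps 9 → 5 → 7, so m(5) = 7.
Codeword c = [6, 9, 4, 7, 7] ∈ F_11^5.


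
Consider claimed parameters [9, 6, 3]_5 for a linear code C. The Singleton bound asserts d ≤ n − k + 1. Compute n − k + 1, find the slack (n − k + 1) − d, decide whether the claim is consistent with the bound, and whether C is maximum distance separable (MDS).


Singleton RHS = n − k + 1 = 4, slack = 1, bound satisfied, not MDS.

Singleton bound: d ≤ n − k + 1.
Here n = 9, k = 6, so n − k + 1 = 4.
Given d = 3, check d ≤ 4: YES.
Slack = (n − k + 1) − d = 1.
The code is NOT MDS (slack = 1 > 0).
Description: the claimed parameters are [9, 6, 3]_5; such a code would be non-MDS.


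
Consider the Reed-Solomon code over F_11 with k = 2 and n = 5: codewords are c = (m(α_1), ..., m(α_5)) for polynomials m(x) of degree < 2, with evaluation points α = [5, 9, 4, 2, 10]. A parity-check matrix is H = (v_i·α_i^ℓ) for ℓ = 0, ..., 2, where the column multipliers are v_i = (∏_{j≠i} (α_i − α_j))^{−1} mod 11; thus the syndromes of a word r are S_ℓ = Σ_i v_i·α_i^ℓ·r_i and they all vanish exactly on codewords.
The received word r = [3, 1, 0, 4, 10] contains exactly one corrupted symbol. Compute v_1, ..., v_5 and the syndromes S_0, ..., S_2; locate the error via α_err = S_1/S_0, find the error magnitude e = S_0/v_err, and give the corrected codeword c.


S = (1, 5, 3), error at position 1, error magnitude e = 5, c = [9, 1, 0, 4, 10].

Step 1: column multipliers v_i = (∏_{j≠i}(α_i − α_j))^{−1} mod 11.
  i = 1 (α = 5): (5−9)(5−4)(5−2)(5−10) = (−4)·1·3·(−5) = 60 ≡ 5, so v_1 = 5^{−1} = 9 (mod 11).
  i = 2 (α = 9): (9−5)(9−4)(9−2)(9−10) = 4·5·7·(−1) = −140 ≡ 3, so v_2 = 3^{−1} = 4 (mod 11).
  i = 3 (α = 4): (4−5)(4−9)(4−2)(4−10) = (−1)·(−5)·2·(−6) = −60 ≡ 6, so v_3 = 6^{−1} = 2 (mod 11).
  i = 4 (α = 2): (2−5)(2−9)(2−4)(2−10) = (−3)·(−7)·(−2)·(−8) = 336 ≡ 6, so v_4 = 6^{−1} = 2 (mod 11).
  i = 5 (α = 10): (10−5)(10−9)(10−4)(10−2) = 5·1·6·8 = 240 ≡ 9, so v_5 = 9^{−1} = 5 (mod 11).
  v = [9, 4, 2, 2, 5].
Step 2: syndromes of r = [3, 1, 0, 4, 10] (all sums mod 11).
  S_0 = Σ v_i r_i = 9·3 + 4·1 + 2·0 + 2·4 + 5·10 = 89 ≡ 1.
  S_1 = Σ v_i α_i r_i = 9·5·3 + 4·9·1 + 2·4·0 + 2·2·4 + 5·10·10 = 687 ≡ 5.
  α_i^2 mod 11 = [3, 4, 5, 4, 1].
  S_2 = Σ v_i α_i^2 r_i = 9·3·3 + 4·4·1 + 2·5·0 + 2·4·4 + 5·1·10 = 179 ≡ 3.
  S = (1, 5, 3) ≠ 0, so r is not a codeword (an error is present).
Step 3: locate the error. For a single error e at position i, S_ℓ = v_i·e·α_i^ℓ, so α_err = S_1/S_0.
  S_0^{−1} = 1^{−1} = 1 (mod 11), so α_err = 5·1 = 5 ≡ 5 = α_1. Error position i = 1.
  Consistency check: S_2/S_1 = 3·9 = 27 ≡ 5 = α_err ✓ (single-error assumption holds).
Step 4: error magnitude e = S_0/v_1 = S_0·∏_{j≠1}(α_1 − α_j) = 1·5 = 5 ≡ 5 (mod 11).
Step 5: correct position 1: c_1 = r_1 − e = 3 − 5 ≡ 9 (mod 11). Hence c = [9, 1, 0, 4, 10].
  Check: interpolating c through the α_i gives m(x) = 8 + 9·x (degree < 2) with m(α_i) = c_i for every i, so c is indeed a codeword.


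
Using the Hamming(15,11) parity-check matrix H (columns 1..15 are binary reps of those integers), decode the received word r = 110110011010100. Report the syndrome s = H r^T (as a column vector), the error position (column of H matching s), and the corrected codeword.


s = (0, 1, 0, 1)^T, error position = 5, corrected codeword c = 110100011010100

Compute s = H r^T mod 2 one row at a time:
  s_1 = 1 + 1 + 0 + 1 + 0 + 1 + 0 + 0 = 4 ≡ 0 (mod 2).
  s_2 = 1 + 1 + 0 + 0 + 0 + 1 + 0 + 0 = 3 ≡ 1 (mod 2).
  s_3 = 1 + 0 + 0 + 0 + 0 + 1 + 0 + 0 = 2 ≡ 0 (mod 2).
  s_4 = 1 + 0 + 1 + 0 + 1 + 1 + 1 + 0 = 5 ≡ 1 (mod 2).
s = (0, 1, 0, 1)^T — this equals column 5 of H (binary 0101), so error is at position 5.
Correct: flip bit 5 of r = 110110011010100 to get c = 110100011010100.


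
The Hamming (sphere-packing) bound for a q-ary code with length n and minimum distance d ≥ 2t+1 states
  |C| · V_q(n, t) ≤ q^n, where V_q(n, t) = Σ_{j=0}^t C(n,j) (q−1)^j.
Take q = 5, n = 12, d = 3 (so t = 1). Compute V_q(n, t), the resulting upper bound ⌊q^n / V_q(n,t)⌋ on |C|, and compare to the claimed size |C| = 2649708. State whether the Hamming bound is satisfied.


V_q(n, t) = 49, q^n = 244140625, Hamming bound = 4982461, |C| = 2649708 ≤ bound (satisfied).

Step 1: Compute V_q(n, t) = Σ_{j=0}^1 C(n, j) (q−1)^j.
  j = 0: C(12,0)·(4)^0 = 1·1 = 1.
  j = 1: C(12,1)·(4)^1 = 12·4 = 48.
  V_q(n, t) = 1 + 48 = 49.
Step 2: q^n = 5^12 = 244140625.
Step 3: Hamming bound ⌊q^n / V_q(n,t)⌋ = ⌊244140625/49⌋ = 4982461.
Step 4: Compare |C| = 2649708 to 4982461: satisfied.
The claimed |C| lies below the Hamming bound.


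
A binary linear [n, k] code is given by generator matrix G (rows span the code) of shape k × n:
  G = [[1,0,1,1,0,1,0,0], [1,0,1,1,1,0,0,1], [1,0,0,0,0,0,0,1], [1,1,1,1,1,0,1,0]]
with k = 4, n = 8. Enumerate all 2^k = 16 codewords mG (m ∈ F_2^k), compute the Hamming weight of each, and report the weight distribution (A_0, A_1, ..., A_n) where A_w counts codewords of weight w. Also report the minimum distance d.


Weight distribution: A_0 = 1, A_2 = 1, A_3 = 5, A_4 = 3, A_5 = 2, A_6 = 3, A_7 = 1. Minimum distance d = 2.

Enumerate all 2^4 = 16 messages m ∈ F_2^4.
For each, compute codeword c = mG in F_2^8, then tally its weight.
  m = 0000 → c = 00000000, weight = 0.
  m = 1000 → c = 10110100, weight = 4.
  m = 0100 → c = 10111001, weight = 5.
  m = 1100 → c = 00001101, weight = 3.
  m = 0010 → c = 10000001, weight = 2.
  m = 1010 → c = 00110101, weight = 4.
  m = 0110 → c = 00111000, weight = 3.
  m = 1110 → c = 10001100, weight = 3.
  m = 0001 → c = 11111010, weight = 6.
  m = 1001 → c = 01001110, weight = 4.
  m = 0101 → c = 01000011, weight = 3.
  m = 1101 → c = 11110111, weight = 7.
  m = 0011 → c = 01111011, weight = 6.
  m = 1011 → c = 11001111, weight = 6.
  m = 0111 → c = 11000010, weight = 3.
  m = 1111 → c = 01110110, weight = 5.
Tally weights:
  weight 0: 1 codewords.
  weight 2: 1 codewords.
  weight 3: 5 codewords.
  weight 4: 3 codewords.
  weight 5: 2 codewords.
  weight 6: 3 codewords.
  weight 7: 1 codewords.
Minimum distance d = smallest w > 0 with A_w > 0 = 2.
Sanity: Σ A_w = 16 = 2^4 = 16 ✓.
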